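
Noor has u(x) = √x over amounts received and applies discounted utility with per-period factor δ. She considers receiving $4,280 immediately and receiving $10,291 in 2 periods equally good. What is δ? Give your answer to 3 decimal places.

δ ≈ 0.803

The payoff in 2 periods is discounted by δ^2, so u(4280) = δ^2·u(10291) and δ^2 = u(4280)/u(10291).
Since u(x) = √x, δ^2 = √(4280/10291) = 0.64490.
Taking the square root: δ = 0.64490^(1/2) ≈ 0.803.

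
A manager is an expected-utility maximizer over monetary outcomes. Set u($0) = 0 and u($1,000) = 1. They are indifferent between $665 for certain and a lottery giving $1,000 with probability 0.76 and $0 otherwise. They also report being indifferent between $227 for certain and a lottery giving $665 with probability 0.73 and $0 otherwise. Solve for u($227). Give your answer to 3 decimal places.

0.555

First, u($665) = 0.76·u($1,000) + 0.24·u($0) = 0.76.
Then u($227) = 0.73·u($665) + 0.27·u($0) = 0.73·0.76 + 0.27·0.00 = 0.5548.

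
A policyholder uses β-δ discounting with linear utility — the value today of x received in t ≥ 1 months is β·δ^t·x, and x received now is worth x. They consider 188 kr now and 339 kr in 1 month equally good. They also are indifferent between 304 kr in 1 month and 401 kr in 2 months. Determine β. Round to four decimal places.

From the later pair, β·δ^1·304 = β·δ^2·401; dividing through, δ = 304/401 = 0.75810.
Now use the now-vs-future pair: 188 = β·δ·339 gives β = 188/(0.75810·339) ≈ 0.7315.

β ≈ 0.7315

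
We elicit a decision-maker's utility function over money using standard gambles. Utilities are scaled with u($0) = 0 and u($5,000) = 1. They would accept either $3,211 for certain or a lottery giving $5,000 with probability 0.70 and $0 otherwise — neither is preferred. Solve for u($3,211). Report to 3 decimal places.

The indifference gives u($3,211) = 0.70·u($5,000) + 0.30·u($0) = 0.70·1 + 0.30·0 = 0.70.

0.700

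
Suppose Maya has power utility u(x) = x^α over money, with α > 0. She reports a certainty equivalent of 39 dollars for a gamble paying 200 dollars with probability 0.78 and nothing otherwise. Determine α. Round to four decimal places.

Since u(0) = 0, the lottery's EU is 0.78·200^α.
Setting u(39) equal to that: 39^α = 0.78·200^α ⇒ (39/200)^α = 0.78.
Taking logs: α·ln(39/200) = ln(0.78), so α = -0.2484614 / -1.6347557 ≈ 0.1520.

α ≈ 0.1520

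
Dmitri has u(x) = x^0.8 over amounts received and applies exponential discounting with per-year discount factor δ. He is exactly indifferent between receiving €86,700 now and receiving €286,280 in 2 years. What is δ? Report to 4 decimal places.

The payoff in 2 years is discounted by δ^2, so u(86700) = δ^2·u(286280) and δ^2 = u(86700)/u(286280).
With u(x) = x^0.8: δ^2 = 86700^0.8/286280^0.8 = (86700/286280)^0.8 = 0.38458.
Taking the square root: δ = 0.38458^(1/2) ≈ 0.6201.

δ ≈ 0.6201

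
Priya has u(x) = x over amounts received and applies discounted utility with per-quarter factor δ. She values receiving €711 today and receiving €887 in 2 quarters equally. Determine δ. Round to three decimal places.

δ ≈ 0.895

The payoff in 2 quarters is discounted by δ^2, so u(711) = δ^2·u(887) and δ^2 = u(711)/u(887).
With u(x) = x: δ^2 = 711/887 = 0.80158.
Hence δ = (0.80158)^(1/2) = 0.89531.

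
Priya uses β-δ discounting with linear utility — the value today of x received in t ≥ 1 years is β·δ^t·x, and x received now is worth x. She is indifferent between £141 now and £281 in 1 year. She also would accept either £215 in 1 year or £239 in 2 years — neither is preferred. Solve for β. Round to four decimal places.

β ≈ 0.5578

The second indifference involves only future payoffs, so β cancels: β·δ^1·215 = β·δ^2·239, giving δ = 215/239 = 0.89958.
Now use the now-vs-future pair: 141 = β·δ·281 gives β = 141/(0.89958·281) ≈ 0.5578.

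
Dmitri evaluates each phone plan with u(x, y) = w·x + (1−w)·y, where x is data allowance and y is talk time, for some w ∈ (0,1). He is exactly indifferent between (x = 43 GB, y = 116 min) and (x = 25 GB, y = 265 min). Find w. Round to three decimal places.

w = 0.892

Equating utilities: w·43 + (1−w)·116 = w·25 + (1−w)·265.
Rearranging, 18·w − 149·(1−w) = 0.
The marginal rate of substitution is 149/18, so w = 149/(18+149) = 0.892.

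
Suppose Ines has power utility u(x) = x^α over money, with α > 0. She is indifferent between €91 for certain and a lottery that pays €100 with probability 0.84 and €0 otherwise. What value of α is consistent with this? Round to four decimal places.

α ≈ 1.8487

Since u(0) = 0, the lottery's EU is 0.84·100^α.
Equating: 91^α = 0.84·100^α, i.e. 0.9100^α = 0.84.
Taking logs: α·ln(91/100) = ln(0.84), so α = -0.1743534 / -0.0943107 ≈ 1.8487.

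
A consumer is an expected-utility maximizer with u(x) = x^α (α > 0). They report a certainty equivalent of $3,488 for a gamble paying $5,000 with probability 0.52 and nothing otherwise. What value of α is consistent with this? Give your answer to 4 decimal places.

The lottery's expected utility is 0.52·u(5000) + 0.48·u(0) = 0.52·5000^α (since u(0) = 0 for α > 0).
Indifference: 3488^α = 0.52·5000^α, so (3488/5000)^α = 0.52.
Taking logs: α·ln(3488/5000) = ln(0.52), so α = -0.6539265 / -0.3601094 ≈ 1.8159.

α ≈ 1.8159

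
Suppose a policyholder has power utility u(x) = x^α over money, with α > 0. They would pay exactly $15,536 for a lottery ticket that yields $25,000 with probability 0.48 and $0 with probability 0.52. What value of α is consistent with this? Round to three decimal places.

α ≈ 1.543

EU(lottery) = 0.48·25000^α + 0.52·0 = 0.48·25000^α.
Indifference: 15536^α = 0.48·25000^α, so (15536/25000)^α = 0.48.
Take logs: α = ln 0.48 / ln(15536/25000) ≈ 1.54287.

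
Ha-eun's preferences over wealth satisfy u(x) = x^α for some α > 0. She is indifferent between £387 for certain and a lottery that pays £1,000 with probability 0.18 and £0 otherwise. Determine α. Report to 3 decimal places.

α ≈ 1.806

The lottery's expected utility is 0.18·u(1000) + 0.82·u(0) = 0.18·1000^α (since u(0) = 0 for α > 0).
Indifference: 387^α = 0.18·1000^α, so (387/1000)^α = 0.18.
Taking logs: α·ln(387/1000) = ln(0.18), so α = -1.714798 / -0.949331 ≈ 1.806.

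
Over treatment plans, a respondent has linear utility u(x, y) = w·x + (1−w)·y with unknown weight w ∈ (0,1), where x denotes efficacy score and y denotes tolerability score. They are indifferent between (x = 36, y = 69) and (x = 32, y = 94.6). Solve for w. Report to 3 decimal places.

Indifference: w·36 + (1−w)·69 = w·32 + (1−w)·94.6.
Rearranging, 4·w − 25.6·(1−w) = 0.
The marginal rate of substitution is 25.6/4, so w = 25.6/(4+25.6) = 0.865.

w = 0.865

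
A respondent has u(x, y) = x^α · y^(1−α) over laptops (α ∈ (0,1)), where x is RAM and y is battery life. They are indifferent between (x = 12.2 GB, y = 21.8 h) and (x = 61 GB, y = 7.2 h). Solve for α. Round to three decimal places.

α ≈ 0.408

Set the two utilities equal: 12.2^α·21.8^(1−α) = 61^α·7.2^(1−α).
Taking logs: α·ln 12.2 + (1−α)·ln 21.8 = α·ln 61 + (1−α)·ln 7.2, i.e. α·-1.609438 = (1−α)·-1.107829.
Thus α·(-2.717267) = -1.107829, so α = -1.107829/-2.717267 ≈ 0.408.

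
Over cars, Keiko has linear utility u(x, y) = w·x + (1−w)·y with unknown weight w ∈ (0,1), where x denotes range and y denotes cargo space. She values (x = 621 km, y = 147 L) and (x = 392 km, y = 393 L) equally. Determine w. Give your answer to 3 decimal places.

w = 0.518

Equating utilities: w·621 + (1−w)·147 = w·392 + (1−w)·393.
Collecting terms: w·229 = (1−w)·246.
So w/(1−w) = 246/229 = 1.0742, giving w = 246/(229+246) = 0.518.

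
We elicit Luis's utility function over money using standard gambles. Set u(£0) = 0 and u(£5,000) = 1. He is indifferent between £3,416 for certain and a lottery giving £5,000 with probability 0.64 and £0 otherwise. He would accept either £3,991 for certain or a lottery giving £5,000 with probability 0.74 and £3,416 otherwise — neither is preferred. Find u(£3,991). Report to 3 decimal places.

The first gamble pins u(£3,416): it must equal 0.64·1 + 0.36·0 = 0.64.
Then u(£3,991) = 0.74·u(£5,000) + 0.26·u(£3,416) = 0.74·1.00 + 0.26·0.64 = 0.9064.

0.906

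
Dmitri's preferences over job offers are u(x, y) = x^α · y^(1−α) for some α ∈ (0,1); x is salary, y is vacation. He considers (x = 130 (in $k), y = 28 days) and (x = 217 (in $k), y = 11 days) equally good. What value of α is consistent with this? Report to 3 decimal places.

Set the two utilities equal: 130^α·28^(1−α) = 217^α·11^(1−α).
Rearrange to (130/217)^α = (11/28)^(1−α) and take logs: α·-0.512363 = (1−α)·-0.934309.
With A = -0.512363 and B = -0.934309: α·A = (1−α)·B, so α = B/(A+B) = -0.934309/-1.446672 ≈ 0.646.

α ≈ 0.646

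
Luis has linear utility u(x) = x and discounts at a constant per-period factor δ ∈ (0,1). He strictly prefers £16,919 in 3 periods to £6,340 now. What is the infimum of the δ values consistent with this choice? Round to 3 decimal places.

Comparing present values: 6340 < δ^3·16919.
Dividing by 16919: δ^3 > 0.37473. Both sides are positive, so the cube root keeps the direction.
δ > (6340/16919)^(1/3) ≈ 0.721.

δ > 0.721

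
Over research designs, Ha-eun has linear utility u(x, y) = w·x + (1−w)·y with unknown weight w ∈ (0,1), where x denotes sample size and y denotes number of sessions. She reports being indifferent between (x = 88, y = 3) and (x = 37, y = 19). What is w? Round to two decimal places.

w = 0.24

Indifference: w·88 + (1−w)·3 = w·37 + (1−w)·19.
Rearranging, 51·w − 16·(1−w) = 0.
The marginal rate of substitution is 16/51, so w = 16/(51+16) = 0.24.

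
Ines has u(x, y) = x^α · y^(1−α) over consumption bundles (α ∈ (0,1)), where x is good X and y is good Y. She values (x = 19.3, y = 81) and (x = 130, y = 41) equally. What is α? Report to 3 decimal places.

The Cobb–Douglas utilities coincide, so 19.3^α·81^(1−α) = 130^α·41^(1−α).
Rearrange to (19.3/130)^α = (41/81)^(1−α) and take logs: α·-1.907429 = (1−α)·-0.680877.
With A = -1.907429 and B = -0.680877: α·A = (1−α)·B, so α = B/(A+B) = -0.680877/-2.588306 ≈ 0.263.

α ≈ 0.263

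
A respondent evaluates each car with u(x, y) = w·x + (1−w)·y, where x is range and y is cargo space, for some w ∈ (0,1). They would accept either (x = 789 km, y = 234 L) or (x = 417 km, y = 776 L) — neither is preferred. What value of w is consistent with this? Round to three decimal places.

Indifference: w·789 + (1−w)·234 = w·417 + (1−w)·776.
Collecting terms: w·372 = (1−w)·542.
The marginal rate of substitution is 542/372, so w = 542/(372+542) = 0.593.

w = 0.593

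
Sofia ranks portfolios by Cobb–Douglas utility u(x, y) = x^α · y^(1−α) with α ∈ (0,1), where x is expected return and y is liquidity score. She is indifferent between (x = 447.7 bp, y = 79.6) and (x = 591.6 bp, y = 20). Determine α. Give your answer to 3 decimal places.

Set the two utilities equal: 447.7^α·79.6^(1−α) = 591.6^α·20^(1−α).
Rearrange to (447.7/591.6)^α = (20/79.6)^(1−α) and take logs: α·-0.278707 = (1−α)·-1.381282.
Thus α·(-1.659989) = -1.381282, so α = -1.381282/-1.659989 ≈ 0.832.

α ≈ 0.832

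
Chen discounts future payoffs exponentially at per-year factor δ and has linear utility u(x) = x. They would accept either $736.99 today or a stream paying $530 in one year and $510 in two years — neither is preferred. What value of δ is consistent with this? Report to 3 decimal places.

δ ≈ 0.790

The stream is worth 530δ + 510δ² today, so 530δ + 510δ² = 736.99.
So 510δ² + 530δ − 736.99 = 0.
The positive root is δ = [−530 + √(530² + 4·510·736.99)] / (2·510) = (−530 + 1335.799)/1020 ≈ 0.790.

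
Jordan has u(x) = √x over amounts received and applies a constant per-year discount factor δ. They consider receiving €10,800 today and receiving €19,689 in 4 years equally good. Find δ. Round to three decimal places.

δ ≈ 0.928

Equating discounted utilities: u(10800) = δ^4·u(19689) ⇒ δ^4 = u(10800)/u(19689).
Since u(x) = √x, δ^4 = √(10800/19689) = 0.74063.
Hence δ = (0.74063)^(1/4) = 0.92768.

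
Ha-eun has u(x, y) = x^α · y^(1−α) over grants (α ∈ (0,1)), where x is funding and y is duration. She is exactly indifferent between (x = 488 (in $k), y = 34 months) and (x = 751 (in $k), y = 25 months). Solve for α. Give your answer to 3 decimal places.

The Cobb–Douglas utilities coincide, so 488^α·34^(1−α) = 751^α·25^(1−α).
(488/751)^α = (25/34)^(1−α); take logs: α·ln(488/751) = (1−α)·ln(25/34), i.e. α·-0.431090 = (1−α)·-0.307485.
With A = -0.431090 and B = -0.307485: α·A = (1−α)·B, so α = B/(A+B) = -0.307485/-0.738575 ≈ 0.416.

α ≈ 0.416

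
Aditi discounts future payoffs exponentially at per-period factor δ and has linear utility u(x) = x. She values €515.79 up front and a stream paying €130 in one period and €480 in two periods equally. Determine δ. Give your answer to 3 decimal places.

Equating present values: 515.79 = 130δ + 480δ².
That is, 480δ² + 130δ − 515.79 = 0, a quadratic in δ.
The positive root is δ = [−130 + √(130² + 4·480·515.79)] / (2·480) = (−130 + 1003.602)/960 ≈ 0.910.

δ ≈ 0.910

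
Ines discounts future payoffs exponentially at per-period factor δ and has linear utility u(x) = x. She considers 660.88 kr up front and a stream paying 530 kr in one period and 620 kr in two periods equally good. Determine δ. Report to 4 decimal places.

δ ≈ 0.6900

The stream is worth 530δ + 620δ² today, so 530δ + 620δ² = 660.88.
Rearranged: 620δ² + 530δ − 660.88 = 0.
The positive root is δ = [−530 + √(530² + 4·620·660.88)] / (2·620) = (−530 + 1385.598)/1240 ≈ 0.6900.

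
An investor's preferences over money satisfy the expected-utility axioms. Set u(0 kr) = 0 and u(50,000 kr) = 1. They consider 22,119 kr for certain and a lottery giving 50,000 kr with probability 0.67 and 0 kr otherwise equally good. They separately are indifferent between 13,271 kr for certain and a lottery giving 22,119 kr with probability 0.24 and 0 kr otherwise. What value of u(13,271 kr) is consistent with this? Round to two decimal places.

0.16

First, u(22,119 kr) = 0.67·u(50,000 kr) + 0.33·u(0 kr) = 0.67.
The second indifference gives u(13,271 kr) = 0.24·u(22,119 kr) + 0.76·u(0 kr) = 0.24·0.67 + 0.76·0.00 = 0.1608.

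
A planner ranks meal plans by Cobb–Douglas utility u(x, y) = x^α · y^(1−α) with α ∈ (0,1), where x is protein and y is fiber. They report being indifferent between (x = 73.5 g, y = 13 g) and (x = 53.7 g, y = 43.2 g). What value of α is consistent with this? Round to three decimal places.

α ≈ 0.793

The Cobb–Douglas utilities coincide, so 73.5^α·13^(1−α) = 53.7^α·43.2^(1−α).
Taking logs: α·ln 73.5 + (1−α)·ln 13 = α·ln 53.7 + (1−α)·ln 43.2, i.e. α·0.313872 = (1−α)·1.200891.
So α/(1−α) = (1.200891)/(0.313872) = 3.826053, and α = 3.826053/4.826053 ≈ 0.793.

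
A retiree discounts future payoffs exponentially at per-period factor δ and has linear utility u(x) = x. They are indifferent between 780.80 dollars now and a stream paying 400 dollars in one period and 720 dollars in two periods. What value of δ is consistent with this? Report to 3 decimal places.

δ ≈ 0.800

Present value of the stream is 400·δ + 720·δ². Indifference gives 400δ + 720δ² = 780.80.
So 720δ² + 400δ − 780.80 = 0.
By the quadratic formula (taking the positive root), δ = (−400 + √2408704.00) / 1440 ≈ 0.800.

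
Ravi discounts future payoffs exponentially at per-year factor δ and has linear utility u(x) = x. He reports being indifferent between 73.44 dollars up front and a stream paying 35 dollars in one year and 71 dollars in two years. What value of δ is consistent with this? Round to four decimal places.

δ ≈ 0.8000

Present value of the stream is 35·δ + 71·δ². Indifference gives 35δ + 71δ² = 73.44.
So 71δ² + 35δ − 73.44 = 0.
The positive root is δ = [−35 + √(35² + 4·71·73.44)] / (2·71) = (−35 + 148.600)/142 ≈ 0.8000.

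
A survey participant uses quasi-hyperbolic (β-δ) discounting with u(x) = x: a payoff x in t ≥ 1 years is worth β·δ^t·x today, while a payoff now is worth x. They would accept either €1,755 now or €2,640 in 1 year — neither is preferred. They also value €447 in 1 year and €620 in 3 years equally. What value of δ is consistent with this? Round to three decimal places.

The second indifference involves only future payoffs, so β cancels: β·δ^1·447 = β·δ^3·620, giving δ^2 = 447/620 = 0.72097, so δ = 0.84910.

δ ≈ 0.849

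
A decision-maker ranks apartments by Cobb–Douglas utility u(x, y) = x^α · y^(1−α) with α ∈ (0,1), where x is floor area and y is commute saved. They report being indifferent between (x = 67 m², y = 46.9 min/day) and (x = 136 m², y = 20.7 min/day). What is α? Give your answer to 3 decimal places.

α ≈ 0.536

Indifference: 67^α · 46.9^(1−α) = 136^α · 20.7^(1−α).
Taking logs: α·ln 67 + (1−α)·ln 46.9 = α·ln 136 + (1−α)·ln 20.7, i.e. α·-0.707962 = (1−α)·-0.817884.
With A = -0.707962 and B = -0.817884: α·A = (1−α)·B, so α = B/(A+B) = -0.817884/-1.525846 ≈ 0.536.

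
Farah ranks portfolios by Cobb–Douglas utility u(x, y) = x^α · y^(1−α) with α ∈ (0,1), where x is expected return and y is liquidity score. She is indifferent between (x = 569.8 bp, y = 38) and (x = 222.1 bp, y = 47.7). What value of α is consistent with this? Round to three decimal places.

Set the two utilities equal: 569.8^α·38^(1−α) = 222.1^α·47.7^(1−α).
Rearrange to (569.8/222.1)^α = (47.7/38)^(1−α) and take logs: α·0.942158 = (1−α)·0.227345.
So α/(1−α) = (0.227345)/(0.942158) = 0.241302, and α = 0.241302/1.241302 ≈ 0.194.

α ≈ 0.194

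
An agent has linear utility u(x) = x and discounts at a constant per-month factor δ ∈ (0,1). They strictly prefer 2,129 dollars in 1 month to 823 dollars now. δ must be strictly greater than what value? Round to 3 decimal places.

δ > 0.387

Under u(x) = x this choice says 823 < δ·2129.
So δ > 823/2129 = 0.38657.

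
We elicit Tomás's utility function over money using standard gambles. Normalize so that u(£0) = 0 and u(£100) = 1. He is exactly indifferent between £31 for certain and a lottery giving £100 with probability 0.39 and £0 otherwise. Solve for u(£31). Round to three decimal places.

The indifference gives u(£31) = 0.39·u(£100) + 0.61·u(£0) = 0.39·1 + 0.61·0 = 0.39.

0.390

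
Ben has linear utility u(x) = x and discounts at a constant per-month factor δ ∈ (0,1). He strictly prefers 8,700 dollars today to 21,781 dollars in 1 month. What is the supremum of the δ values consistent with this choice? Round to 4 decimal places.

δ < 0.3994

The preference means 8700 > δ·21781.
Dividing through by 21781 gives δ < 0.39943.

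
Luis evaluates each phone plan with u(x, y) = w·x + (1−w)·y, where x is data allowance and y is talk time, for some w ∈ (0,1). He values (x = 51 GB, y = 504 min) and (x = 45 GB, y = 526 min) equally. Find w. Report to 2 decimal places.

w = 0.79

Equating utilities: w·51 + (1−w)·504 = w·45 + (1−w)·526.
Collecting terms: w·6 = (1−w)·22.
So w/(1−w) = 22/6 = 3.6667, giving w = 22/(6+22) = 0.79.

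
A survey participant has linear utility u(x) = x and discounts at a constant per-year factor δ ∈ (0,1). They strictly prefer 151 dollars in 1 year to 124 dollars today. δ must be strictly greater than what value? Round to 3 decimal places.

The preference means 124 < δ·151.
Dividing through by 151 gives δ > 0.82119.

δ > 0.821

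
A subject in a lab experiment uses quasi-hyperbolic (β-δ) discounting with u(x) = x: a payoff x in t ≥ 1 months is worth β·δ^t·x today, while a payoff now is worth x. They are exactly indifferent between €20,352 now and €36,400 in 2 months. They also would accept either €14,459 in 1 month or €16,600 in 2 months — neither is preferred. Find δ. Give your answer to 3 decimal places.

The second indifference involves only future payoffs, so β cancels: β·δ^1·14459 = β·δ^2·16600, giving δ = 14459/16600 = 0.87102.

δ ≈ 0.871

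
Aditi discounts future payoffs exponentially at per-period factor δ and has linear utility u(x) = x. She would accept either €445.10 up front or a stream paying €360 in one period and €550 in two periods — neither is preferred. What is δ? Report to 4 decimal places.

δ ≈ 0.6300

The stream is worth 360δ + 550δ² today, so 360δ + 550δ² = 445.10.
That is, 550δ² + 360δ − 445.10 = 0, a quadratic in δ.
δ = (−360 + √(360² + 4·550·445.10)) / (2·550) = (−360 + √1108820.00) / 1100 ≈ 0.6300.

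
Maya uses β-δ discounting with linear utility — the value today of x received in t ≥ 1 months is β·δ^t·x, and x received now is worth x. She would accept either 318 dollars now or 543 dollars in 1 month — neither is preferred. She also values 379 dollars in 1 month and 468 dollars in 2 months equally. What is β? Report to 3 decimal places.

Both payoffs in the second observation are in the future, so β drops out: δ^1·379 = δ^2·468 ⇒ δ = 379/468 = 0.80983.
Now use the now-vs-future pair: 318 = β·δ·543 gives β = 318/(0.80983·543) ≈ 0.723.

β ≈ 0.723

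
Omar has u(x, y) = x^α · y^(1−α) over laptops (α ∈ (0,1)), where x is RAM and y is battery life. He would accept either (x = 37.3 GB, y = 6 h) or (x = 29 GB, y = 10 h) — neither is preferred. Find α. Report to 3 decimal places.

The Cobb–Douglas utilities coincide, so 37.3^α·6^(1−α) = 29^α·10^(1−α).
Taking logs: α·ln 37.3 + (1−α)·ln 6 = α·ln 29 + (1−α)·ln 10, i.e. α·0.251697 = (1−α)·0.510826.
Thus α·(0.762523) = 0.510826, so α = 0.510826/0.762523 ≈ 0.670.

α ≈ 0.670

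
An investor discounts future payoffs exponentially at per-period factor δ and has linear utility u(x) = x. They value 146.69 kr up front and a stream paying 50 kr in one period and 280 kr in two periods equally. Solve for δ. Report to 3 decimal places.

δ ≈ 0.640

Present value of the stream is 50·δ + 280·δ². Indifference gives 50δ + 280δ² = 146.69.
Rearranged: 280δ² + 50δ − 146.69 = 0.
By the quadratic formula (taking the positive root), δ = (−50 + √166792.80) / 560 ≈ 0.640.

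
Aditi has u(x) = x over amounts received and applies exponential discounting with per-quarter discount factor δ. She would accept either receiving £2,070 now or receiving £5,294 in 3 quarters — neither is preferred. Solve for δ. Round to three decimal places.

The payoff in 3 quarters is discounted by δ^3, so u(2070) = δ^3·u(5294) and δ^3 = u(2070)/u(5294).
With u(x) = x: δ^3 = 2070/5294 = 0.39101.
So δ = 0.39101^(1/3) ≈ 0.731.

δ ≈ 0.731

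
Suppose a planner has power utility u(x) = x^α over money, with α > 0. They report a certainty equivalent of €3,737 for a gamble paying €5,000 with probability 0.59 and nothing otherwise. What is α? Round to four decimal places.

Since u(0) = 0, the lottery's EU is 0.59·5000^α.
Setting u(3737) equal to that: 3737^α = 0.59·5000^α ⇒ (3737/5000)^α = 0.59.
Taking logs: α·ln(3737/5000) = ln(0.59), so α = -0.5276327 / -0.2911548 ≈ 1.8122.

α ≈ 1.8122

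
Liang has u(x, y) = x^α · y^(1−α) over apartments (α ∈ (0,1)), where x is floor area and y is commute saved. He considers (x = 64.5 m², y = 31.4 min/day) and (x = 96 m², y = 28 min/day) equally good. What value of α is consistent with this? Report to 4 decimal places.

The Cobb–Douglas utilities coincide, so 64.5^α·31.4^(1−α) = 96^α·28^(1−α).
(64.5/96)^α = (28/31.4)^(1−α); take logs: α·ln(64.5/96) = (1−α)·ln(28/31.4), i.e. α·-0.3976830 = (1−α)·-0.1146034.
So α/(1−α) = (-0.1146034)/(-0.3976830) = 0.2881778, and α = 0.2881778/1.2881778 ≈ 0.2237.

α ≈ 0.2237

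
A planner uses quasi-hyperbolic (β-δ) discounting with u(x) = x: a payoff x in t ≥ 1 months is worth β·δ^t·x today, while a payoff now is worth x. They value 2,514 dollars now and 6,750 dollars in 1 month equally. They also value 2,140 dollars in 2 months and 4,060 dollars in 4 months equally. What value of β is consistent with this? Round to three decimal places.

The second indifference involves only future payoffs, so β cancels: β·δ^2·2140 = β·δ^4·4060, giving δ^2 = 2140/4060 = 0.52709, so δ = 0.72601.
Substituting δ into 2514 = β·δ·6750: β = 2514/(4900.582) ≈ 0.513.

β ≈ 0.513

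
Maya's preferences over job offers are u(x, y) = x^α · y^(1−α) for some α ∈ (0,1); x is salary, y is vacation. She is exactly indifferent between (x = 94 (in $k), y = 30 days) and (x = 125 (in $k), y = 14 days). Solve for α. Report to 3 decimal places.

Indifference: 94^α · 30^(1−α) = 125^α · 14^(1−α).
Rearrange to (94/125)^α = (14/30)^(1−α) and take logs: α·-0.285019 = (1−α)·-0.762140.
With A = -0.285019 and B = -0.762140: α·A = (1−α)·B, so α = B/(A+B) = -0.762140/-1.047159 ≈ 0.728.

α ≈ 0.728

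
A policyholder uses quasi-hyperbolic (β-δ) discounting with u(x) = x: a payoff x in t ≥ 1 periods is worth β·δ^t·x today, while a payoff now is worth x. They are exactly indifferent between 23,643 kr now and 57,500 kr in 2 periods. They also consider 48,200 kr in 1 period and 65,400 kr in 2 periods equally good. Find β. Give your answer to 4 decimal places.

The second indifference involves only future payoffs, so β cancels: β·δ^1·48200 = β·δ^2·65400, giving δ = 48200/65400 = 0.73700.
The first indifference: 23643 = β·δ^2·57500, so β = 23643/(δ^2·57500) = 23643/(0.54317·57500) ≈ 0.7570.

β ≈ 0.7570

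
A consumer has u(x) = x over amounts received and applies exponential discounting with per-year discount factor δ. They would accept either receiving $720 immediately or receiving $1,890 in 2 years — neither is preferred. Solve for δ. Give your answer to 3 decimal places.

Indifference means u(720) = δ^2 · u(1890), so δ^2 = u(720)/u(1890).
With u(x) = x: δ^2 = 720/1890 = 0.38095.
Hence δ = (0.38095)^(1/2) = 0.61721.

δ ≈ 0.617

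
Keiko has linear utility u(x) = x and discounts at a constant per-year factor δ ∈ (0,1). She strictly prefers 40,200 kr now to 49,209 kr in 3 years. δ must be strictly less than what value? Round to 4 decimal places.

The preference means 40200 > δ^3·49209.
So δ^3 < 40200/49209 = 0.81692; taking the cube root of both positive sides preserves the inequality.
δ < 0.81692^(1/3) = 0.9348.

δ < 0.9348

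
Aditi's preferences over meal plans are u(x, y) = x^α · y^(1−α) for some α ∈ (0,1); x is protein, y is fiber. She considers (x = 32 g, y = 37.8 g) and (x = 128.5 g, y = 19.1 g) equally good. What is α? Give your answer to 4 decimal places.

Indifference: 32^α · 37.8^(1−α) = 128.5^α · 19.1^(1−α).
(32/128.5)^α = (19.1/37.8)^(1−α); take logs: α·ln(32/128.5) = (1−α)·ln(19.1/37.8), i.e. α·-1.3901930 = (1−α)·-0.6826208.
With A = -1.3901930 and B = -0.6826208: α·A = (1−α)·B, so α = B/(A+B) = -0.6826208/-2.0728138 ≈ 0.3293.

α ≈ 0.3293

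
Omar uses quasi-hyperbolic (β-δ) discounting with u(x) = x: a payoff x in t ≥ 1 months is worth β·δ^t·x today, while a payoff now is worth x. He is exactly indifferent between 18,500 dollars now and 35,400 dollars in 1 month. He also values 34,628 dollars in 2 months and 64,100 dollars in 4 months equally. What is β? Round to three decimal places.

The second indifference involves only future payoffs, so β cancels: β·δ^2·34628 = β·δ^4·64100, giving δ^2 = 34628/64100 = 0.54022, so δ = 0.73500.
Now use the now-vs-future pair: 18500 = β·δ·35400 gives β = 18500/(0.73500·35400) ≈ 0.711.

β ≈ 0.711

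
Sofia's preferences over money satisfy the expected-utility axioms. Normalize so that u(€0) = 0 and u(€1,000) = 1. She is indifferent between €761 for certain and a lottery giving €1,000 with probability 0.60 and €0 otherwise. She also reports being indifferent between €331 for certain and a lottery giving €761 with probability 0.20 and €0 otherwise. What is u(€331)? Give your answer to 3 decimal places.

0.120

From the first indifference, u(€761) = 0.60·u(€1,000) + 0.40·u(€0) = 0.60·1 + 0.40·0 = 0.60.
The second indifference gives u(€331) = 0.20·u(€761) + 0.80·u(€0) = 0.20·0.60 + 0.80·0.00 = 0.1200.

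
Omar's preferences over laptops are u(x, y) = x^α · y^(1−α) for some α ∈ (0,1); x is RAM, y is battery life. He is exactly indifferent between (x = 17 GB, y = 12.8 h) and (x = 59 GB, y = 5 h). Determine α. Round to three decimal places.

α ≈ 0.430

Indifference: 17^α · 12.8^(1−α) = 59^α · 5^(1−α).
Taking logs: α·ln 17 + (1−α)·ln 12.8 = α·ln 59 + (1−α)·ln 5, i.e. α·-1.244324 = (1−α)·-0.940007.
So α/(1−α) = (-0.940007)/(-1.244324) = 0.755436, and α = 0.755436/1.755436 ≈ 0.430.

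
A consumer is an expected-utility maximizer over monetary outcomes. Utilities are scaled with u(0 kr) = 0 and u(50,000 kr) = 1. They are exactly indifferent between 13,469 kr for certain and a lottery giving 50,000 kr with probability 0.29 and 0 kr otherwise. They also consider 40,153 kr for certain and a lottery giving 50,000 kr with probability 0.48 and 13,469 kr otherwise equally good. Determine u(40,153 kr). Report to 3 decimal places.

The first gamble pins u(13,469 kr): it must equal 0.29·1 + 0.71·0 = 0.29.
Then u(40,153 kr) = 0.48·u(50,000 kr) + 0.52·u(13,469 kr) = 0.48·1.00 + 0.52·0.29 = 0.6308.

0.631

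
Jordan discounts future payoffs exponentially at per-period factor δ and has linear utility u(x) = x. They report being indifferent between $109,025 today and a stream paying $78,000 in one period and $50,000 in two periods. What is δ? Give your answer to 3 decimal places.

Equating present values: 109025 = 78000δ + 50000δ².
Rearranged: 50000δ² + 78000δ − 109025 = 0.
The positive root is δ = [−78000 + √(78000² + 4·50000·109025)] / (2·50000) = (−78000 + 167000.000)/100000 ≈ 0.890.

δ ≈ 0.890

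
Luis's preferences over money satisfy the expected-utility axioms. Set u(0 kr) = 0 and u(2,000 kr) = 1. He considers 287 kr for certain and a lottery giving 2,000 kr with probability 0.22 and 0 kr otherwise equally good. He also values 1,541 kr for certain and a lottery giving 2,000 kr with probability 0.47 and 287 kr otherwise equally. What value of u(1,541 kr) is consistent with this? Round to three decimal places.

The first gamble pins u(287 kr): it must equal 0.22·1 + 0.78·0 = 0.22.
Then u(1,541 kr) = 0.47·u(2,000 kr) + 0.53·u(287 kr) = 0.47·1.00 + 0.53·0.22 = 0.5866.

0.587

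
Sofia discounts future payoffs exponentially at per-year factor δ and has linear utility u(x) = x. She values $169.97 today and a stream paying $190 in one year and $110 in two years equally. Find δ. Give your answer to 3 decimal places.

Equating present values: 169.97 = 190δ + 110δ².
Rearranged: 110δ² + 190δ − 169.97 = 0.
δ = (−190 + √(190² + 4·110·169.97)) / (2·110) = (−190 + √110886.80) / 220 ≈ 0.650.

δ ≈ 0.650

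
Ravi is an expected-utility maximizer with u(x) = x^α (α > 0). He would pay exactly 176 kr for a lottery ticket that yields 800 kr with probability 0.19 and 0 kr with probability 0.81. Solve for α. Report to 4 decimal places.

EU(lottery) = 0.19·800^α + 0.81·0 = 0.19·800^α.
Equating: 176^α = 0.19·800^α, i.e. 0.2200^α = 0.19.
Taking logs: α·ln(176/800) = ln(0.19), so α = -1.6607312 / -1.5141277 ≈ 1.0968.

α ≈ 1.0968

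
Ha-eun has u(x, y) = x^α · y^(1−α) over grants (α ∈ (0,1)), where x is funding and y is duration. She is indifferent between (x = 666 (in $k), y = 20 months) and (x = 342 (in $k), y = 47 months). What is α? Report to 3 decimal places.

The Cobb–Douglas utilities coincide, so 666^α·20^(1−α) = 342^α·47^(1−α).
(666/342)^α = (47/20)^(1−α); take logs: α·ln(666/342) = (1−α)·ln(47/20), i.e. α·0.666479 = (1−α)·0.854415.
So α/(1−α) = (0.854415)/(0.666479) = 1.281983, and α = 1.281983/2.281983 ≈ 0.562.

α ≈ 0.562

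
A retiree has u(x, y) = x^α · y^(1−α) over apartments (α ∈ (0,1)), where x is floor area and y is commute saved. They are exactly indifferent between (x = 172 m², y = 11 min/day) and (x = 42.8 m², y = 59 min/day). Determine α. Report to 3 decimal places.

α ≈ 0.547

The Cobb–Douglas utilities coincide, so 172^α·11^(1−α) = 42.8^α·59^(1−α).
Taking logs: α·ln 172 + (1−α)·ln 11 = α·ln 42.8 + (1−α)·ln 59, i.e. α·1.390956 = (1−α)·1.679642.
So α/(1−α) = (1.679642)/(1.390956) = 1.207545, and α = 1.207545/2.207545 ≈ 0.547.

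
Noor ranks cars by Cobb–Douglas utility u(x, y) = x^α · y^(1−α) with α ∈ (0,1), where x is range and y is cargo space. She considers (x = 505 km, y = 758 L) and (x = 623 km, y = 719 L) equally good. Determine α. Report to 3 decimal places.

α ≈ 0.201

Indifference: 505^α · 758^(1−α) = 623^α · 719^(1−α).
(505/623)^α = (719/758)^(1−α); take logs: α·ln(505/623) = (1−α)·ln(719/758), i.e. α·-0.209988 = (1−α)·-0.052822.
With A = -0.209988 and B = -0.052822: α·A = (1−α)·B, so α = B/(A+B) = -0.052822/-0.262810 ≈ 0.201.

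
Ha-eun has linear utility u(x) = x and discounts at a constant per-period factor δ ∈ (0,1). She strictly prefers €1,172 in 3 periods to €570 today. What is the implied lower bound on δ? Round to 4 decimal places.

Under u(x) = x this choice says 570 < δ^3·1172.
Hence δ^3 > 570/1172 = 0.48635, and x ↦ x^(1/3) is increasing on (0,∞).
δ > (570/1172)^(1/3) ≈ 0.7864.

δ > 0.7864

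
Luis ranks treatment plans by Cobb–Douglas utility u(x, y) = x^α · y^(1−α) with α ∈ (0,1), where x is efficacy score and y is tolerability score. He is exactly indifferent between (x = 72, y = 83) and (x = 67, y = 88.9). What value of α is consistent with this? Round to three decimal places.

α ≈ 0.488

Indifference: 72^α · 83^(1−α) = 67^α · 88.9^(1−α).
Taking logs: α·ln 72 + (1−α)·ln 83 = α·ln 67 + (1−α)·ln 88.9, i.e. α·0.071973 = (1−α)·0.068672.
With A = 0.071973 and B = 0.068672: α·A = (1−α)·B, so α = B/(A+B) = 0.068672/0.140645 ≈ 0.488.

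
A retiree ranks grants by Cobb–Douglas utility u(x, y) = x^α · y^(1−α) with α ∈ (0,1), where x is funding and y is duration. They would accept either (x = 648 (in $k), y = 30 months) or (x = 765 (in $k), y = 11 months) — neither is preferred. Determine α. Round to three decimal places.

The Cobb–Douglas utilities coincide, so 648^α·30^(1−α) = 765^α·11^(1−α).
Taking logs: α·ln 648 + (1−α)·ln 30 = α·ln 765 + (1−α)·ln 11, i.e. α·-0.165985 = (1−α)·-1.003302.
With A = -0.165985 and B = -1.003302: α·A = (1−α)·B, so α = B/(A+B) = -1.003302/-1.169287 ≈ 0.858.

α ≈ 0.858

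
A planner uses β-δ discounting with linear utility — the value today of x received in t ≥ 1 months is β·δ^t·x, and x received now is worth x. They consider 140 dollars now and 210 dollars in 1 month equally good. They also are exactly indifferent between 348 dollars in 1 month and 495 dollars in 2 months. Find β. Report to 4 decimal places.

The second indifference involves only future payoffs, so β cancels: β·δ^1·348 = β·δ^2·495, giving δ = 348/495 = 0.70303.
The first indifference: 140 = β·δ·210, so β = 140/(δ·210) = 140/(0.70303·210) ≈ 0.9483.

β ≈ 0.9483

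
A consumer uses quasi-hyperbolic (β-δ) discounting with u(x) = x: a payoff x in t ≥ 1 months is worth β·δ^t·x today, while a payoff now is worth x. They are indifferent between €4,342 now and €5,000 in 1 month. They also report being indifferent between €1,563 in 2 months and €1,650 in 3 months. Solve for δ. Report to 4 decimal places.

Both payoffs in the second observation are in the future, so β drops out: δ^2·1563 = δ^3·1650 ⇒ δ = 1563/1650 = 0.94727.

δ ≈ 0.9473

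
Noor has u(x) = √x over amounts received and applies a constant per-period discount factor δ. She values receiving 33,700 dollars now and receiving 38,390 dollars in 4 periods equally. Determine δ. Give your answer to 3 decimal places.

δ ≈ 0.984

Indifference means u(33700) = δ^4 · u(38390), so δ^4 = u(33700)/u(38390).
With u(x) = √x: δ^4 = √33700/√38390 = √(33700/38390) = 0.93693.
Hence δ = (0.93693)^(1/4) = 0.98384.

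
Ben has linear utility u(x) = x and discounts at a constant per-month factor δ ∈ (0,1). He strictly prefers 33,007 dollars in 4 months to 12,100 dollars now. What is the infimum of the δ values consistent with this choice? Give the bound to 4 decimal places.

The preference means 12100 < δ^4·33007.
Dividing by 33007: δ^4 > 0.36659. Both sides are positive, so the 4th root keeps the direction.
δ > 0.36659^(1/4) = 0.7781.

δ > 0.7781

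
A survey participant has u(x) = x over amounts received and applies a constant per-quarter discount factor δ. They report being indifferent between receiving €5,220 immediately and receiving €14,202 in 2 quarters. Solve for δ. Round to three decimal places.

δ ≈ 0.606

Equating discounted utilities: u(5220) = δ^2·u(14202) ⇒ δ^2 = u(5220)/u(14202).
With u(x) = x: δ^2 = 5220/14202 = 0.36755.
So δ = 0.36755^(1/2) ≈ 0.606.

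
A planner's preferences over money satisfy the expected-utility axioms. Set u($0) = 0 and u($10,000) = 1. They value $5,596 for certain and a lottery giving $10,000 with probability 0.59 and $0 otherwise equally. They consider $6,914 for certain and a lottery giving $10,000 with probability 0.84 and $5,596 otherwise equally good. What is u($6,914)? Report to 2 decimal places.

First, u($5,596) = 0.59·u($10,000) + 0.41·u($0) = 0.59.
The second indifference gives u($6,914) = 0.84·u($10,000) + 0.16·u($5,596) = 0.84·1.00 + 0.16·0.59 = 0.9344.

0.93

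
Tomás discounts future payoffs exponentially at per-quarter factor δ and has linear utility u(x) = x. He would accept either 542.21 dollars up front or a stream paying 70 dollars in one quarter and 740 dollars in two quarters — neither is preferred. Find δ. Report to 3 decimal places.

The stream is worth 70δ + 740δ² today, so 70δ + 740δ² = 542.21.
Rearranged: 740δ² + 70δ − 542.21 = 0.
The positive root is δ = [−70 + √(70² + 4·740·542.21)] / (2·740) = (−70 + 1268.795)/1480 ≈ 0.810.

δ ≈ 0.810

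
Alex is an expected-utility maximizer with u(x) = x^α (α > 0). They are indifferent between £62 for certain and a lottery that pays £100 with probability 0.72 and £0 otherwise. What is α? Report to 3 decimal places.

Since u(0) = 0, the lottery's EU is 0.72·100^α.
Equating: 62^α = 0.72·100^α, i.e. 0.6200^α = 0.72.
Taking logs: α·ln(62/100) = ln(0.72), so α = -0.328504 / -0.478036 ≈ 0.687.

α ≈ 0.687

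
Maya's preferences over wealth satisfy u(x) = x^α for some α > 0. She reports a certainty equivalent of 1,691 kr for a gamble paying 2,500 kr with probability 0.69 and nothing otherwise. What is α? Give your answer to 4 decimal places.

α ≈ 0.9491

The lottery's expected utility is 0.69·u(2500) + 0.31·u(0) = 0.69·2500^α (since u(0) = 0 for α > 0).
Setting u(1691) equal to that: 1691^α = 0.69·2500^α ⇒ (1691/2500)^α = 0.69.
α = ln(0.69) / ln(1691/2500) = -0.3710637/-0.3909707 ≈ 0.9491.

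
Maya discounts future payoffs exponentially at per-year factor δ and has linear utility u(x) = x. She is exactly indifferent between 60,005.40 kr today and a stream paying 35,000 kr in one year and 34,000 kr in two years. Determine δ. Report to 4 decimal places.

The stream is worth 35000δ + 34000δ² today, so 35000δ + 34000δ² = 60005.40.
That is, 34000δ² + 35000δ − 60005.40 = 0, a quadratic in δ.
By the quadratic formula (taking the positive root), δ = (−35000 + √9385734400.00) / 68000 ≈ 0.9100.

δ ≈ 0.9100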